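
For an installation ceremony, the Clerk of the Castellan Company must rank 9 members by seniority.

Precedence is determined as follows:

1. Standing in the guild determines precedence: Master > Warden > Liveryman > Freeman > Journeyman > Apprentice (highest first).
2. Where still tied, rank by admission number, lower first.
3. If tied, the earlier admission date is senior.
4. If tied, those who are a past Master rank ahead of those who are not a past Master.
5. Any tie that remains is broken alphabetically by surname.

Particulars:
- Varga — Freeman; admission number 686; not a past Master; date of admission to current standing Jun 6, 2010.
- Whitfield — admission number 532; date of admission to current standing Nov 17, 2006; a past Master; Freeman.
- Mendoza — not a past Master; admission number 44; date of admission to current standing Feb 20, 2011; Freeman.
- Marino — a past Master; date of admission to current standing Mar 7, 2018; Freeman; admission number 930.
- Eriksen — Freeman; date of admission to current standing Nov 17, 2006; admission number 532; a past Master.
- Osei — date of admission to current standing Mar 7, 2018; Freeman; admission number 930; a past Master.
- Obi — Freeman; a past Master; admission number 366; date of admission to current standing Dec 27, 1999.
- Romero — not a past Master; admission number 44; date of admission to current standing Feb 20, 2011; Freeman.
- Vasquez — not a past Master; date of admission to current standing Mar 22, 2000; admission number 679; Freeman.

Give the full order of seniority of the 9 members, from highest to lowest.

By standing in the guild: Mendoza, Romero, Obi, Eriksen, Whitfield, Vasquez, Varga, Marino and Osei (Freeman).
Among Mendoza, Romero, Obi, Eriksen, Whitfield, Vasquez, Varga, Marino and Osei, by admission number (lower first): Mendoza and Romero (44) before Obi (366) before Eriksen and Whitfield (532) before Vasquez (679) before Varga (686) before Marino and Osei (930).
Mendoza and Romero both have date of admission to current standing Feb 20, 2011, so the next rule applies.
Mendoza and Romero are each not a past Master, so the next rule applies.
Among Mendoza and Romero, alphabetically by surname: Mendoza before Romero.
Eriksen and Whitfield both have date of admission to current standing Nov 17, 2006, so the next rule applies.
Eriksen and Whitfield are each a past Master, so the next rule applies.
Among Eriksen and Whitfield, alphabetically by surname: Eriksen before Whitfield.
Marino and Osei both have date of admission to current standing Mar 7, 2018, so the next rule applies.
Marino and Osei are each a past Master, so the next rule applies.
Among Marino and Osei, alphabetically by surname: Marino before Osei.
Full order: Mendoza, Romero, Obi, Eriksen, Whitfield, Vasquez, Varga, Marino, Osei.

Mendoza, Romero, Obi, Eriksen, Whitfield, Vasquez, Varga, Marino, Osei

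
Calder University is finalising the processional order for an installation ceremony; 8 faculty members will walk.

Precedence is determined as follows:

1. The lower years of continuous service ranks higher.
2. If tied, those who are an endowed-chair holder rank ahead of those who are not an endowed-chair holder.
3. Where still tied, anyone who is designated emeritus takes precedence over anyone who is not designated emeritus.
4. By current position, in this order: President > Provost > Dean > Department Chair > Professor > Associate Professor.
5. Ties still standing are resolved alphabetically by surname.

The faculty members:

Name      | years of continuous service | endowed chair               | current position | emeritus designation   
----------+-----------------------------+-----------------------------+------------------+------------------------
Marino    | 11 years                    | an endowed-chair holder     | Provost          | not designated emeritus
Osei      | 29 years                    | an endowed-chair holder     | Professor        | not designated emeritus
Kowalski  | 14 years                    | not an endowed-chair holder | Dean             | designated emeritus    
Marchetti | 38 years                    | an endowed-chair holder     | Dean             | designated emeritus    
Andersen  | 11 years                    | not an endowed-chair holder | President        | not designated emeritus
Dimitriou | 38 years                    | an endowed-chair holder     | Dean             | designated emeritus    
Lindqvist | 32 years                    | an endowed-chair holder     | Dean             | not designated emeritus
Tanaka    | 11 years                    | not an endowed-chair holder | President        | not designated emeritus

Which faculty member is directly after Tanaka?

By years of continuous service (lower first): Marino, Andersen and Tanaka (each 11 years); then Kowalski (14 years); then Osei (29 years); then Lindqvist (32 years); then Dimitriou and Marchetti (both 38 years).
Among Marino, Andersen and Tanaka, an endowed-chair holder before not an endowed-chair holder: Marino (an endowed-chair holder) before Andersen and Tanaka (not an endowed-chair holder).
Andersen and Tanaka are each not designated emeritus, so the next rule applies.
Andersen and Tanaka are each President, so the next rule applies.
Among Andersen and Tanaka, alphabetically by surname: Andersen before Tanaka.
Dimitriou and Marchetti are each an endowed-chair holder, so the next rule applies.
Dimitriou and Marchetti are each designated emeritus, so the next rule applies.
Dimitriou and Marchetti are each Dean, so the next rule applies.
Among Dimitriou and Marchetti, alphabetically by surname: Dimitriou before Marchetti.
Order: Marino, Andersen, Tanaka, Kowalski, Osei, Lindqvist, Dimitriou, Marchetti.

Kowalski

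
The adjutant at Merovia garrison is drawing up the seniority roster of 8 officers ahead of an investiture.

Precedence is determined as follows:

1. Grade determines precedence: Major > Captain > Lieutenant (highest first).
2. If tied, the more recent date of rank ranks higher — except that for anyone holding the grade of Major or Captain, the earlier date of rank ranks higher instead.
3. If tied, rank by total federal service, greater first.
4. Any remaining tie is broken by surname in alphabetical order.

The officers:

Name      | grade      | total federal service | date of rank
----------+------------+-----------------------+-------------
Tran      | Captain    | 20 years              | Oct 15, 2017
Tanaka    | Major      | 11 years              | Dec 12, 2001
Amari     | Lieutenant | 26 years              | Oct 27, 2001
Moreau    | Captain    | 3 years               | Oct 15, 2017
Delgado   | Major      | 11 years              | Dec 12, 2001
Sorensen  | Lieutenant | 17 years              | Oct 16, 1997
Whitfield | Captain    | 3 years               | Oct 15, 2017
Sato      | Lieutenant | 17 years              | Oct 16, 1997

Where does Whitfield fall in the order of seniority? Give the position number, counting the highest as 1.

5

By grade: Delgado and Tanaka (Major); then Tran, Moreau and Whitfield (Captain); then Amari, Sato and Sorensen (Lieutenant).
Delgado and Tanaka both have date of rank Dec 12, 2001, so the next rule applies.
Delgado and Tanaka both have total federal service 11 years, so the next rule applies.
Among Delgado and Tanaka, alphabetically by surname: Delgado before Tanaka.
Tran, Moreau and Whitfield all have date of rank Oct 15, 2017, so the next rule applies.
Among Tran, Moreau and Whitfield, by total federal service (higher first): Tran (20 years) before Moreau and Whitfield (3 years).
Among Moreau and Whitfield, alphabetically by surname: Moreau before Whitfield.
Among Amari, Sato and Sorensen, by date of rank (later first): Amari (Oct 27, 2001) before Sato and Sorensen (Oct 16, 1997).
Sato and Sorensen both have total federal service 17 years, so the next rule applies.
Among Sato and Sorensen, alphabetically by surname: Sato before Sorensen.
Order: Delgado, Tanaka, Tran, Moreau, Whitfield, Amari, Sato, Sorensen. So position 5.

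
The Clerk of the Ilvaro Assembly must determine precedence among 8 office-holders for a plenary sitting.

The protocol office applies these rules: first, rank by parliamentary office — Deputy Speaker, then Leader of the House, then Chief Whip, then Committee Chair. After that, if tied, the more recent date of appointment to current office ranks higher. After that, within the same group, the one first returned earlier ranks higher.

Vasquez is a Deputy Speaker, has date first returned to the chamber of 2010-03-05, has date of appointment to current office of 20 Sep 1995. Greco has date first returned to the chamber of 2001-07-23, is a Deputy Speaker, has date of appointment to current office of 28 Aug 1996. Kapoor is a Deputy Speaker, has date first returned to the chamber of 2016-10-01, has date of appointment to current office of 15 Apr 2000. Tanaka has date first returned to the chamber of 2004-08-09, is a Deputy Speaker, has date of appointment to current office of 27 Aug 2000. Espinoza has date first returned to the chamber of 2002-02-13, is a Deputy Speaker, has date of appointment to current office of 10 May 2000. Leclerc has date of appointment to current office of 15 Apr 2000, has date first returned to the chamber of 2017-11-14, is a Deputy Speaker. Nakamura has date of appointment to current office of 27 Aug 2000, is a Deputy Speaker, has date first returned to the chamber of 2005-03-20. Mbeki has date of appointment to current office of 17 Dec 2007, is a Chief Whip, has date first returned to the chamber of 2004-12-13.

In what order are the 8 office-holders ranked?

By parliamentary office: Tanaka, Nakamura, Espinoza, Kapoor, Leclerc, Greco and Vasquez (Deputy Speaker); then Mbeki (Chief Whip).
Among Tanaka, Nakamura, Espinoza, Kapoor, Leclerc, Greco and Vasquez, by date of appointment to current office (later first): Tanaka and Nakamura (27 Aug 2000) before Espinoza (10 May 2000) before Kapoor and Leclerc (15 Apr 2000) before Greco (28 Aug 1996) before Vasquez (20 Sep 1995).
Among Tanaka and Nakamura, by date first returned to the chamber (earlier first): Tanaka (2004-08-09) before Nakamura (2005-03-20).
Among Kapoor and Leclerc, by date first returned to the chamber (earlier first): Kapoor (2016-10-01) before Leclerc (2017-11-14).
Full order: Tanaka, Nakamura, Espinoza, Kapoor, Leclerc, Greco, Vasquez, Mbeki.

Tanaka, Nakamura, Espinoza, Kapoor, Leclerc, Greco, Vasquez, Mbeki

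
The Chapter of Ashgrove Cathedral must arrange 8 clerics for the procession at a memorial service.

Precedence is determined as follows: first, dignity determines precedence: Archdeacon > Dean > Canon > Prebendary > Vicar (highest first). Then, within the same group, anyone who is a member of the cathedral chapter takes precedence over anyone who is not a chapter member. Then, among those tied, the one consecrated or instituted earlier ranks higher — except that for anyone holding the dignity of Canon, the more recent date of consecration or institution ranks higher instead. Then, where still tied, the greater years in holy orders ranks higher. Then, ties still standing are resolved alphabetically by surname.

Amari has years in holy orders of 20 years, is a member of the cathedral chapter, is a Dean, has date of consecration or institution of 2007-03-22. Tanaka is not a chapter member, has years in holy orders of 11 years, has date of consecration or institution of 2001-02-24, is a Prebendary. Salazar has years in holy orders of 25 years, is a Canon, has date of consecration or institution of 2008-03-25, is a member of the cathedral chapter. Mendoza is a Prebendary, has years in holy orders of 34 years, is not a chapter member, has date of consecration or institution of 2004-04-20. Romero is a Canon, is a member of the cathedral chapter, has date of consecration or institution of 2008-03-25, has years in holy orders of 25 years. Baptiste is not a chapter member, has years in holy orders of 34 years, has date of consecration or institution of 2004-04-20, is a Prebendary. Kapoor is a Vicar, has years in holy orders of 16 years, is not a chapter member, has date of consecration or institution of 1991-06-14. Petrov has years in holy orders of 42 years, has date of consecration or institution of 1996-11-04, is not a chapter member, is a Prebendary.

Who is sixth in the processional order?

Baptiste

By dignity: Amari (Dean); then Romero and Salazar (Canon); then Petrov, Tanaka, Baptiste and Mendoza (Prebendary); then Kapoor (Vicar).
Romero and Salazar are each a member of the cathedral chapter, so the next rule applies.
Romero and Salazar both have date of consecration or institution 2008-03-25, so the next rule applies.
Romero and Salazar both have years in holy orders 25 years, so the next rule applies.
Among Romero and Salazar, alphabetically by surname: Romero before Salazar.
Petrov, Tanaka, Baptiste and Mendoza are each not a chapter member, so the next rule applies.
Among Petrov, Tanaka, Baptiste and Mendoza, by date of consecration or institution (earlier first): Petrov (1996-11-04) before Tanaka (2001-02-24) before Baptiste and Mendoza (2004-04-20).
Baptiste and Mendoza both have years in holy orders 34 years, so the next rule applies.
Among Baptiste and Mendoza, alphabetically by surname: Baptiste before Mendoza.
Order: Amari, Romero, Salazar, Petrov, Tanaka, Baptiste, Mendoza, Kapoor.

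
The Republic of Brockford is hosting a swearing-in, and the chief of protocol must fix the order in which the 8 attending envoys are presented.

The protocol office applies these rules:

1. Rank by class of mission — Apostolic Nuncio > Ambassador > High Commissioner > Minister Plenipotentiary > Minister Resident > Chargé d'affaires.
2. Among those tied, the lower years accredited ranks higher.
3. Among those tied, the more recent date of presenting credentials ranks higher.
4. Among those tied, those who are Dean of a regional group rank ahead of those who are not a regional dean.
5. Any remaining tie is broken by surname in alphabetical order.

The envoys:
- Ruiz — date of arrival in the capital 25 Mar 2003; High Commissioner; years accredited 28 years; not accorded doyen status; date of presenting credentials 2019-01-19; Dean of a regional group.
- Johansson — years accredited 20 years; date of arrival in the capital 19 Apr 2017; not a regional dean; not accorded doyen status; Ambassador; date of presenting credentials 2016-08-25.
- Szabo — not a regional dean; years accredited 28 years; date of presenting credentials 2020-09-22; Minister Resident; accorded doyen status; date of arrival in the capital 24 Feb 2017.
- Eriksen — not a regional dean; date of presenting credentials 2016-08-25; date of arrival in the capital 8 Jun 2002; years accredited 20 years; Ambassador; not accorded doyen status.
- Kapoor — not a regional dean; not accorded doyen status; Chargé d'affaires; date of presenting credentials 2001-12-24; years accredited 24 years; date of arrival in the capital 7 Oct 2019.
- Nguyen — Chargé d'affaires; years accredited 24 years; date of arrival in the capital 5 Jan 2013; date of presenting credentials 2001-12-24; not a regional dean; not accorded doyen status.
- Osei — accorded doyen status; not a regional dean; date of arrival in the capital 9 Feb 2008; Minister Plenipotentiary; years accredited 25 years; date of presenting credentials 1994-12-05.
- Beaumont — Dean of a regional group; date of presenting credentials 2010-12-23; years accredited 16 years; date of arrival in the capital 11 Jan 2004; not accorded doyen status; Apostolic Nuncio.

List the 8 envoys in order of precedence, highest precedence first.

Beaumont, Eriksen, Johansson, Ruiz, Osei, Szabo, Kapoor, Nguyen

By class of mission: Beaumont (Apostolic Nuncio); then Eriksen and Johansson (Ambassador); then Ruiz (High Commissioner); then Osei (Minister Plenipotentiary); then Szabo (Minister Resident); then Kapoor and Nguyen (Chargé d'affaires).
Eriksen and Johansson both have years accredited 20 years, so the next rule applies.
Eriksen and Johansson both have date of presenting credentials 2016-08-25, so the next rule applies.
Eriksen and Johansson are each not a regional dean, so the next rule applies.
Among Eriksen and Johansson, alphabetically by surname: Eriksen before Johansson.
Kapoor and Nguyen both have years accredited 24 years, so the next rule applies.
Kapoor and Nguyen both have date of presenting credentials 2001-12-24, so the next rule applies.
Kapoor and Nguyen are each not a regional dean, so the next rule applies.
Among Kapoor and Nguyen, alphabetically by surname: Kapoor before Nguyen.
Full order: Beaumont, Eriksen, Johansson, Ruiz, Osei, Szabo, Kapoor, Nguyen.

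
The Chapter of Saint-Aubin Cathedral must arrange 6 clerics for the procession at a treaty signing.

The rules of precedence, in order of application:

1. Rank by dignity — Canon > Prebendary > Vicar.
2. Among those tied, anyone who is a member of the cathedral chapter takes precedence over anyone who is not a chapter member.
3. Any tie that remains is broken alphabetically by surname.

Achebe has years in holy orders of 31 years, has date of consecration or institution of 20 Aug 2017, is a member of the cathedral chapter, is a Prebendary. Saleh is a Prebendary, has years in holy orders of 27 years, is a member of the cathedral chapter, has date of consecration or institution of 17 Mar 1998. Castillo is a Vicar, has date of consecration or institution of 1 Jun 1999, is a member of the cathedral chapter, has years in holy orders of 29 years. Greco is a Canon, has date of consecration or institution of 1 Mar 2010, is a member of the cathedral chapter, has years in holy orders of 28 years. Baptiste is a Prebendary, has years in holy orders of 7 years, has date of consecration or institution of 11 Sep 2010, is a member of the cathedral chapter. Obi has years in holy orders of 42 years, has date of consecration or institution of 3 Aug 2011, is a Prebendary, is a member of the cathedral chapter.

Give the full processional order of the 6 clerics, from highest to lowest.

By dignity: Greco (Canon); then Achebe, Baptiste, Obi and Saleh (Prebendary); then Castillo (Vicar).
Achebe, Baptiste, Obi and Saleh are each a member of the cathedral chapter, so the next rule applies.
Among Achebe, Baptiste, Obi and Saleh, alphabetically by surname: Achebe before Baptiste before Obi before Saleh.
Full order: Greco, Achebe, Baptiste, Obi, Saleh, Castillo.

Greco, Achebe, Baptiste, Obi, Saleh, Castillo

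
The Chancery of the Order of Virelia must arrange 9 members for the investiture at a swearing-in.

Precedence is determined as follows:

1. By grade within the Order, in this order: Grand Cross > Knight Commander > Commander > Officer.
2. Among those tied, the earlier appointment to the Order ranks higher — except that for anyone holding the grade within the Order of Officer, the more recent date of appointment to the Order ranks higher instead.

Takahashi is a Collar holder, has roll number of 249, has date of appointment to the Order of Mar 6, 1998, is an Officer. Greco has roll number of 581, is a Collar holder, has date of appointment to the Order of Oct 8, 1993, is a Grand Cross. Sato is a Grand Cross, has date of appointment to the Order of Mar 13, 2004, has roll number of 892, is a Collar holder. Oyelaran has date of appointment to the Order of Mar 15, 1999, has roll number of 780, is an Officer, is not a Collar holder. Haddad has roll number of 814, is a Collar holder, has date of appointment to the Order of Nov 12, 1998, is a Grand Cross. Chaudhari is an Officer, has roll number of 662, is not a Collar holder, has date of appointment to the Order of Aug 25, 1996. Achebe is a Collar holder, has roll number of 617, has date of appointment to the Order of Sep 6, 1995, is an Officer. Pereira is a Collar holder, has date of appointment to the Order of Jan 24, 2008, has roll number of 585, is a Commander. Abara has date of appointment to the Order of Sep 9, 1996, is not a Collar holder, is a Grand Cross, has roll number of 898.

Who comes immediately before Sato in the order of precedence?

Haddad

By grade within the Order: Greco, Abara, Haddad and Sato (Grand Cross); then Pereira (Commander); then Oyelaran, Takahashi, Chaudhari and Achebe (Officer).
Among Greco, Abara, Haddad and Sato, by date of appointment to the Order (earlier first): Greco (Oct 8, 1993) before Abara (Sep 9, 1996) before Haddad (Nov 12, 1998) before Sato (Mar 13, 2004).
Among Oyelaran, Takahashi, Chaudhari and Achebe, by date of appointment to the Order (later first) (reversed rule for this group): Oyelaran (Mar 15, 1999) before Takahashi (Mar 6, 1998) before Chaudhari (Aug 25, 1996) before Achebe (Sep 6, 1995).
Order: Greco, Abara, Haddad, Sato, Pereira, Oyelaran, Takahashi, Chaudhari, Achebe.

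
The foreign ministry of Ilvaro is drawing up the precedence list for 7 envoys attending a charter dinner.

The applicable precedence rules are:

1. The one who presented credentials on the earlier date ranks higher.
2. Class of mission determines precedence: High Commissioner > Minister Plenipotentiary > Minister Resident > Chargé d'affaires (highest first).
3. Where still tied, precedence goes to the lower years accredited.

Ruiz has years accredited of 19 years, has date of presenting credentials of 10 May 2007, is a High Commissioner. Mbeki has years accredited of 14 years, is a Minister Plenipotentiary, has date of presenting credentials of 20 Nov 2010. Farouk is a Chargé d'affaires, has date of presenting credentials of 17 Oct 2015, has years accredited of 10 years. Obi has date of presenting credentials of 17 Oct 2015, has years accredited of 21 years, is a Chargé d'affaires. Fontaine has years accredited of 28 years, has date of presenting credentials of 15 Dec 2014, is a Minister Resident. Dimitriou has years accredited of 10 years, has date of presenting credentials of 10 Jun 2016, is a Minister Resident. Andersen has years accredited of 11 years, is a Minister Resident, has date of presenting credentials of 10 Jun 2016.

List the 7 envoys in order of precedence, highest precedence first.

By date of presenting credentials (earlier first): Ruiz (10 May 2007); then Mbeki (20 Nov 2010); then Fontaine (15 Dec 2014); then Farouk and Obi (both 17 Oct 2015); then Dimitriou and Andersen (both 10 Jun 2016).
Farouk and Obi are each Chargé d'affaires, so the next rule applies.
Among Farouk and Obi, by years accredited (lower first): Farouk (10 years) before Obi (21 years).
Dimitriou and Andersen are each Minister Resident, so the next rule applies.
Among Dimitriou and Andersen, by years accredited (lower first): Dimitriou (10 years) before Andersen (11 years).
Full order: Ruiz, Mbeki, Fontaine, Farouk, Obi, Dimitriou, Andersen.

Ruiz, Mbeki, Fontaine, Farouk, Obi, Dimitriou, Andersen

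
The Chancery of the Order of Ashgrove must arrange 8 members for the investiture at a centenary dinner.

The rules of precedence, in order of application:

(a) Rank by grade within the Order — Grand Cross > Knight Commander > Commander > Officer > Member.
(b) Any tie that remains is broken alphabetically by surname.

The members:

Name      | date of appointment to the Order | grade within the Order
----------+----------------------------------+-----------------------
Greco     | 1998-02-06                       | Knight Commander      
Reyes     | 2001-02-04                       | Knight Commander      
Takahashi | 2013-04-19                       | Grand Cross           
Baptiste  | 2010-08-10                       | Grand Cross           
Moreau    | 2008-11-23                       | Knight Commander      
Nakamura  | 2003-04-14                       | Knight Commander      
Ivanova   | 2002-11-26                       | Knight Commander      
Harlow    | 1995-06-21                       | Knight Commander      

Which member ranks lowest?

Reyes

By grade within the Order: Baptiste and Takahashi (Grand Cross); then Greco, Harlow, Ivanova, Moreau, Nakamura and Reyes (Knight Commander).
Among Baptiste and Takahashi, alphabetically by surname: Baptiste before Takahashi.
Among Greco, Harlow, Ivanova, Moreau, Nakamura and Reyes, alphabetically by surname: Greco before Harlow before Ivanova before Moreau before Nakamura before Reyes.
Order: Baptiste, Takahashi, Greco, Harlow, Ivanova, Moreau, Nakamura, Reyes.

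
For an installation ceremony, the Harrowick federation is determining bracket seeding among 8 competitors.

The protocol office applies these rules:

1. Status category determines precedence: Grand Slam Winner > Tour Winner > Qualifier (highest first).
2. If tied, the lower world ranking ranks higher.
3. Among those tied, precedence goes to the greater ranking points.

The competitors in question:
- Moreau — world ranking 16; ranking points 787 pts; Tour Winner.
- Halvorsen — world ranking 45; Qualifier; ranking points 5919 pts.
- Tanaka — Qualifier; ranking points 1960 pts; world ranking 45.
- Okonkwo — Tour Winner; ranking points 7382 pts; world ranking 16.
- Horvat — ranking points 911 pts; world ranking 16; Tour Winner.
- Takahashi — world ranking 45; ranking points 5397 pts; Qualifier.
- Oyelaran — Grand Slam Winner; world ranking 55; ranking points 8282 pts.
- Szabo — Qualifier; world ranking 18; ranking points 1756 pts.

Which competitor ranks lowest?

Tanaka

By status category: Oyelaran (Grand Slam Winner); then Okonkwo, Horvat and Moreau (Tour Winner); then Szabo, Halvorsen, Takahashi and Tanaka (Qualifier).
Okonkwo, Horvat and Moreau all have world ranking 16, so the next rule applies.
Among Okonkwo, Horvat and Moreau, by ranking points (higher first): Okonkwo (7382 pts) before Horvat (911 pts) before Moreau (787 pts).
Among Szabo, Halvorsen, Takahashi and Tanaka, by world ranking (lower first): Szabo (18) before Halvorsen, Takahashi and Tanaka (45).
Among Halvorsen, Takahashi and Tanaka, by ranking points (higher first): Halvorsen (5919 pts) before Takahashi (5397 pts) before Tanaka (1960 pts).
Order: Oyelaran, Okonkwo, Horvat, Moreau, Szabo, Halvorsen, Takahashi, Tanaka.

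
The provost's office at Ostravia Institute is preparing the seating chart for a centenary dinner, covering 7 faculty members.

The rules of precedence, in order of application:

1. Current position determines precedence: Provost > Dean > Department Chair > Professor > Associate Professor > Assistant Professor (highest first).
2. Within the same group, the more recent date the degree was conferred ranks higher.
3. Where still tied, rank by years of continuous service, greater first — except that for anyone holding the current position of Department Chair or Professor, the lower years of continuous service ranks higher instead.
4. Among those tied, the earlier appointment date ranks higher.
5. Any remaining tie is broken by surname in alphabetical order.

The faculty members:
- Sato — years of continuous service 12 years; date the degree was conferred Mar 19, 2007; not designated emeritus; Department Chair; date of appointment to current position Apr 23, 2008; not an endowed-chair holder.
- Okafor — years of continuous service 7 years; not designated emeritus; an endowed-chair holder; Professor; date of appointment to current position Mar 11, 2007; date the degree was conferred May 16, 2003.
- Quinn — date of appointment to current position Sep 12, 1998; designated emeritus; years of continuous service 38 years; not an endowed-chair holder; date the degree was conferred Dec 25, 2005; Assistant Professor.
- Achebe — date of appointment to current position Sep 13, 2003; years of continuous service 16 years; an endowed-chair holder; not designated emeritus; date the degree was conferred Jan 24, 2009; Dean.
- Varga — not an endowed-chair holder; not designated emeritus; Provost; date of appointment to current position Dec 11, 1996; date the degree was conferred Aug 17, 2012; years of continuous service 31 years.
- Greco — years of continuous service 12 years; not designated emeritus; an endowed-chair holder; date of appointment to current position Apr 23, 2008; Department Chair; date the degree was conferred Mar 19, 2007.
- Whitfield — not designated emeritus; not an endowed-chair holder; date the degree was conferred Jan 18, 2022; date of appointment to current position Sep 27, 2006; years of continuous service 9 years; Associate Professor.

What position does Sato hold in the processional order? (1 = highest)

By current position: Varga (Provost); then Achebe (Dean); then Greco and Sato (Department Chair); then Okafor (Professor); then Whitfield (Associate Professor); then Quinn (Assistant Professor).
Greco and Sato both have date the degree was conferred Mar 19, 2007, so the next rule applies.
Greco and Sato both have years of continuous service 12 years, so the next rule applies.
Greco and Sato both have date of appointment to current position Apr 23, 2008, so the next rule applies.
Among Greco and Sato, alphabetically by surname: Greco before Sato.
Order: Varga, Achebe, Greco, Sato, Okafor, Whitfield, Quinn. So position 4.

4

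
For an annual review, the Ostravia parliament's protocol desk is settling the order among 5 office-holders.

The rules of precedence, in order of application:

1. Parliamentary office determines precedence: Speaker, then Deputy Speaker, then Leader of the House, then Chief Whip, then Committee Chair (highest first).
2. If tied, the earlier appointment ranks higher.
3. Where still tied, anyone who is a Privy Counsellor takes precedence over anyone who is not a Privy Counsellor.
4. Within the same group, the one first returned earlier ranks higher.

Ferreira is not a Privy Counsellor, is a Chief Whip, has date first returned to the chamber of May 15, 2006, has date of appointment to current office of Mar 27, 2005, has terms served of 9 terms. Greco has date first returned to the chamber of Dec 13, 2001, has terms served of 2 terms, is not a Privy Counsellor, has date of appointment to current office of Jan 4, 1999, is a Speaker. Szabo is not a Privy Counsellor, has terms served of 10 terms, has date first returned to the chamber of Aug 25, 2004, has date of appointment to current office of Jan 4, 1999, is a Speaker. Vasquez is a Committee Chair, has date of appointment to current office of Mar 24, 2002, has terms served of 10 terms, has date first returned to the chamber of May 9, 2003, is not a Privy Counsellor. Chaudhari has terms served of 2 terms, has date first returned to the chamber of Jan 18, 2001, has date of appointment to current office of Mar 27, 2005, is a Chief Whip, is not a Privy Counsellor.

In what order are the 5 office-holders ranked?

Greco, Szabo, Chaudhari, Ferreira, Vasquez

By parliamentary office: Greco and Szabo (Speaker); then Chaudhari and Ferreira (Chief Whip); then Vasquez (Committee Chair).
Greco and Szabo both have date of appointment to current office Jan 4, 1999, so the next rule applies.
Greco and Szabo are each not a Privy Counsellor, so the next rule applies.
Among Greco and Szabo, by date first returned to the chamber (earlier first): Greco (Dec 13, 2001) before Szabo (Aug 25, 2004).
Chaudhari and Ferreira both have date of appointment to current office Mar 27, 2005, so the next rule applies.
Chaudhari and Ferreira are each not a Privy Counsellor, so the next rule applies.
Among Chaudhari and Ferreira, by date first returned to the chamber (earlier first): Chaudhari (Jan 18, 2001) before Ferreira (May 15, 2006).
Full order: Greco, Szabo, Chaudhari, Ferreira, Vasquez.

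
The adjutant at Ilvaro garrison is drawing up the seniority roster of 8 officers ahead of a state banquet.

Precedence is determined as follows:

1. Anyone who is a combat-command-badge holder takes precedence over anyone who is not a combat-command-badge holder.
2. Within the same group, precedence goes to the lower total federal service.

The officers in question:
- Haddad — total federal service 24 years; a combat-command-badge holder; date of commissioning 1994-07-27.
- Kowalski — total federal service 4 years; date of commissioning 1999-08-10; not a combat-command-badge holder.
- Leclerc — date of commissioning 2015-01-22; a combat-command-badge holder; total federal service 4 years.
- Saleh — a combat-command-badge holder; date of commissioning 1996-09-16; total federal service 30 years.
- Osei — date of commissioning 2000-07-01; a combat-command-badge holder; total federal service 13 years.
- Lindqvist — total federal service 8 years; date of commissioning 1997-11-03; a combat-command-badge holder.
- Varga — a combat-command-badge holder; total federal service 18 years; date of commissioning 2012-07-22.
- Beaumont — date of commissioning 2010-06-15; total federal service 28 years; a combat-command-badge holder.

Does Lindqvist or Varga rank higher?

By the first rule: Leclerc, Lindqvist, Osei, Varga, Haddad, Beaumont and Saleh (each a combat-command-badge holder); then Kowalski (not a combat-command-badge holder).
Among Leclerc, Lindqvist, Osei, Varga, Haddad, Beaumont and Saleh, by total federal service (lower first): Leclerc (4 years) before Lindqvist (8 years) before Osei (13 years) before Varga (18 years) before Haddad (24 years) before Beaumont (28 years) before Saleh (30 years).
So Lindqvist takes precedence.

Lindqvist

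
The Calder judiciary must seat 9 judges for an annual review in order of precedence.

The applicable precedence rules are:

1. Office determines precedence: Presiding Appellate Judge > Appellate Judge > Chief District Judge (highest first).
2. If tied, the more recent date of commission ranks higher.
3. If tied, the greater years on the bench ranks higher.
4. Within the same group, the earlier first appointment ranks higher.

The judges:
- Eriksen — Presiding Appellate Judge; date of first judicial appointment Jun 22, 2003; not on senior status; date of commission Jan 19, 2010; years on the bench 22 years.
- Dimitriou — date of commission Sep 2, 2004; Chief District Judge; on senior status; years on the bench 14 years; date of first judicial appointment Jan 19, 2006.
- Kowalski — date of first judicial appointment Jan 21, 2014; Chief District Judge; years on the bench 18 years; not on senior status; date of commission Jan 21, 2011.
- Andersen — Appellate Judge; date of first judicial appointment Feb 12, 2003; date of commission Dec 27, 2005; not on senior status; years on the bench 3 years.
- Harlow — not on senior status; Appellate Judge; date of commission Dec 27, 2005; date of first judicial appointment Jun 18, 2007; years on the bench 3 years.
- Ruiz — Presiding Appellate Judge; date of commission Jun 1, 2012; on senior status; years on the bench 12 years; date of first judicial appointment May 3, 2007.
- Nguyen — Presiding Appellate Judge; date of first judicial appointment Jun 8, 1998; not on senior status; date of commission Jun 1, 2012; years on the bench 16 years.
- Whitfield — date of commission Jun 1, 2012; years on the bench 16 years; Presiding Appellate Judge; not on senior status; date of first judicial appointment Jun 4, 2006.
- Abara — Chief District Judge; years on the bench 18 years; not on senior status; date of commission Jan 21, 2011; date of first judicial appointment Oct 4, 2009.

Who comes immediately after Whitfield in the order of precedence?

By office: Nguyen, Whitfield, Ruiz and Eriksen (Presiding Appellate Judge); then Andersen and Harlow (Appellate Judge); then Abara, Kowalski and Dimitriou (Chief District Judge).
Among Nguyen, Whitfield, Ruiz and Eriksen, by date of commission (later first): Nguyen, Whitfield and Ruiz (Jun 1, 2012) before Eriksen (Jan 19, 2010).
Among Nguyen, Whitfield and Ruiz, by years on the bench (higher first): Nguyen and Whitfield (16 years) before Ruiz (12 years).
Among Nguyen and Whitfield, by date of first judicial appointment (earlier first): Nguyen (Jun 8, 1998) before Whitfield (Jun 4, 2006).
Andersen and Harlow both have date of commission Dec 27, 2005, so the next rule applies.
Andersen and Harlow both have years on the bench 3 years, so the next rule applies.
Among Andersen and Harlow, by date of first judicial appointment (earlier first): Andersen (Feb 12, 2003) before Harlow (Jun 18, 2007).
Among Abara, Kowalski and Dimitriou, by date of commission (later first): Abara and Kowalski (Jan 21, 2011) before Dimitriou (Sep 2, 2004).
Abara and Kowalski both have years on the bench 18 years, so the next rule applies.
Among Abara and Kowalski, by date of first judicial appointment (earlier first): Abara (Oct 4, 2009) before Kowalski (Jan 21, 2014).
Order: Nguyen, Whitfield, Ruiz, Eriksen, Andersen, Harlow, Abara, Kowalski, Dimitriou.

Ruiz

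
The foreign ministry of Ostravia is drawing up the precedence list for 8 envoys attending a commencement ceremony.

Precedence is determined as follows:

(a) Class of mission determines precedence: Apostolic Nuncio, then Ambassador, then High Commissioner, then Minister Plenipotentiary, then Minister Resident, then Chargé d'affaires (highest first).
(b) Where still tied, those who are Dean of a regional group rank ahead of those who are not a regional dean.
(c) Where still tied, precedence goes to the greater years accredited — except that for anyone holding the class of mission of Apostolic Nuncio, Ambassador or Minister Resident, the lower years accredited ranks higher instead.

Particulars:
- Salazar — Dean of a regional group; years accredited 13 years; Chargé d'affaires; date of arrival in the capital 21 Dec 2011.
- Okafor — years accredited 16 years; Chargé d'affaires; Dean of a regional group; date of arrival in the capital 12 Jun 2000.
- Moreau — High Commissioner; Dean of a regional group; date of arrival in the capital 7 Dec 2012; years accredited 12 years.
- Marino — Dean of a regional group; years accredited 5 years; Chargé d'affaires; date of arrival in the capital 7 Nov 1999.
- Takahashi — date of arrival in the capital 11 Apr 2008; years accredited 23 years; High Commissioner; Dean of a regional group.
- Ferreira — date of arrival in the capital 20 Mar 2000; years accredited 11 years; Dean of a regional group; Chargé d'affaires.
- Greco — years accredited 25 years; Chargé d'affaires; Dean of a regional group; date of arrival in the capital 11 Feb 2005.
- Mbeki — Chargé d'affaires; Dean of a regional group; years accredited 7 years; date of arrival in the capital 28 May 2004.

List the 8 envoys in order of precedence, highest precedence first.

By class of mission: Takahashi and Moreau (High Commissioner); then Greco, Okafor, Salazar, Ferreira, Mbeki and Marino (Chargé d'affaires).
Takahashi and Moreau are each Dean of a regional group, so the next rule applies.
Among Takahashi and Moreau, by years accredited (higher first): Takahashi (23 years) before Moreau (12 years).
Greco, Okafor, Salazar, Ferreira, Mbeki and Marino are each Dean of a regional group, so the next rule applies.
Among Greco, Okafor, Salazar, Ferreira, Mbeki and Marino, by years accredited (higher first): Greco (25 years) before Okafor (16 years) before Salazar (13 years) before Ferreira (11 years) before Mbeki (7 years) before Marino (5 years).
Full order: Takahashi, Moreau, Greco, Okafor, Salazar, Ferreira, Mbeki, Marino.

Takahashi, Moreau, Greco, Okafor, Salazar, Ferreira, Mbeki, Marino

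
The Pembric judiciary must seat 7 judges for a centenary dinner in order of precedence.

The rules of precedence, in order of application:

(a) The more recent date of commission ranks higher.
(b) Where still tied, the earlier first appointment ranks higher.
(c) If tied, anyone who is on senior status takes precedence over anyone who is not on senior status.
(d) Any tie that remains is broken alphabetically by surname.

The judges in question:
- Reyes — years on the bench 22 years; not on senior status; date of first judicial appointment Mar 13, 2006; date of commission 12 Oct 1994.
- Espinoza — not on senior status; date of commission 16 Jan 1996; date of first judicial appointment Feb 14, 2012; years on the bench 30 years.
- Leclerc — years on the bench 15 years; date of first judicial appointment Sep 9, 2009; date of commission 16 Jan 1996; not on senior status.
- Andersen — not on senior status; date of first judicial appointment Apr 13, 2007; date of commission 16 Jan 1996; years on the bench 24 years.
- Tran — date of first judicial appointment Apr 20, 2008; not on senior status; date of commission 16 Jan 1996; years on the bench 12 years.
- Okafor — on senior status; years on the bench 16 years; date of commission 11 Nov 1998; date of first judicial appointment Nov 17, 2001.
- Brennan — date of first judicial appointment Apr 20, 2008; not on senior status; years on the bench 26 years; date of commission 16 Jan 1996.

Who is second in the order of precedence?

By date of commission (later first): Okafor (11 Nov 1998); then Andersen, Brennan, Tran, Leclerc and Espinoza (each 16 Jan 1996); then Reyes (12 Oct 1994).
Among Andersen, Brennan, Tran, Leclerc and Espinoza, by date of first judicial appointment (earlier first): Andersen (Apr 13, 2007) before Brennan and Tran (Apr 20, 2008) before Leclerc (Sep 9, 2009) before Espinoza (Feb 14, 2012).
Brennan and Tran are each not on senior status, so the next rule applies.
Among Brennan and Tran, alphabetically by surname: Brennan before Tran.
Order: Okafor, Andersen, Brennan, Tran, Leclerc, Espinoza, Reyes.

Andersen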